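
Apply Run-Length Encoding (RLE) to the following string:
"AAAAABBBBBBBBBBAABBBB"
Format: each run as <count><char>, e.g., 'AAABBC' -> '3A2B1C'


Scanning runs left to right:
  i=0: run of 'A' x 5 -> '5A'
  i=5: run of 'B' x 10 -> '10B'
  i=15: run of 'A' x 2 -> '2A'
  i=17: run of 'B' x 4 -> '4B'

RLE = 5A10B2A4B


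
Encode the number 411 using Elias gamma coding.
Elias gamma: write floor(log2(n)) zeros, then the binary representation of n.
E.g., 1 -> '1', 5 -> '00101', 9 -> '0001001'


num_bits = floor(log2(411)) + 1 = 9
leading_zeros = num_bits - 1 = 8
binary(411) = 110011011

Elias gamma(411) = '00000000' + '110011011' = 00000000110011011 (17 bits)


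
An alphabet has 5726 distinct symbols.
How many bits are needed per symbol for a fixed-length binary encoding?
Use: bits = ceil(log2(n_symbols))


log2(5726) = 12.4833
Bracket: 2^12 = 4096 < 5726 <= 2^13 = 8192
So ceil(log2(5726)) = 13

bits = ceil(log2(5726)) = ceil(12.4833) = 13 bits


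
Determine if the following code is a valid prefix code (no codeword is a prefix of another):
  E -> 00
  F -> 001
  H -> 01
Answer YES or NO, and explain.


Checking each pair (does one codeword prefix another?):
  E='00' vs F='001': prefix -- VIOLATION

NO -- this is NOT a valid prefix code. E (00) is a prefix of F (001).


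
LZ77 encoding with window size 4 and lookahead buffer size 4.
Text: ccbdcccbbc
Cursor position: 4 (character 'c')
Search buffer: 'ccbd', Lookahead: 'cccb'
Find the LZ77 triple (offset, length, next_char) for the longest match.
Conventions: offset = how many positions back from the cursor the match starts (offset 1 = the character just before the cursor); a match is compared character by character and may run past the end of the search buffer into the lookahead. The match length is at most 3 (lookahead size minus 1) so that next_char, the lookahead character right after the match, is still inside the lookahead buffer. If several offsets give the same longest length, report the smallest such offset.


Try each offset into the search buffer:
  offset=1 (pos 3, char 'd'): match length 0
  offset=2 (pos 2, char 'b'): match length 0
  offset=3 (pos 1, char 'c'): match length 1
  offset=4 (pos 0, char 'c'): match length 2
Longest match has length 2 at offset 4.
next_char = character at position 4 + 2 = 6 -> 'c'

Best match: offset=4, length=2 (matching 'cc' starting at position 0)
LZ77 triple: (4, 2, 'c')


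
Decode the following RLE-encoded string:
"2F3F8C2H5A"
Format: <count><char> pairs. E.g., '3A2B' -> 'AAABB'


Expanding each <count><char> pair:
  2F -> 'FF'
  3F -> 'FFF'
  8C -> 'CCCCCCCC'
  2H -> 'HH'
  5A -> 'AAAAA'

Decoded = FFFFFCCCCCCCCHHAAAAA


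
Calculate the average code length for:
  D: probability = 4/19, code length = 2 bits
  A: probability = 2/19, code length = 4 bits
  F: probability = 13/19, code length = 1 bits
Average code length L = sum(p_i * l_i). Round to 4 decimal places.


Weighted contributions p_i * l_i:
  D: (4/19) * 2 = 8/19
  A: (2/19) * 4 = 8/19
  F: (13/19) * 1 = 13/19
Sum = (8 + 8 + 13)/19 = 29/19

L = 29/19 = 1.5263 bits/symbol


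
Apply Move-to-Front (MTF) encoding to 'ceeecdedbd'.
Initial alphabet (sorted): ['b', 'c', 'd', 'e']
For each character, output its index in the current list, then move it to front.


MTF encoding:
'c': index 1 in ['b', 'c', 'd', 'e'] -> ['c', 'b', 'd', 'e']
'e': index 3 in ['c', 'b', 'd', 'e'] -> ['e', 'c', 'b', 'd']
'e': index 0 in ['e', 'c', 'b', 'd'] -> ['e', 'c', 'b', 'd']
'e': index 0 in ['e', 'c', 'b', 'd'] -> ['e', 'c', 'b', 'd']
'c': index 1 in ['e', 'c', 'b', 'd'] -> ['c', 'e', 'b', 'd']
'd': index 3 in ['c', 'e', 'b', 'd'] -> ['d', 'c', 'e', 'b']
'e': index 2 in ['d', 'c', 'e', 'b'] -> ['e', 'd', 'c', 'b']
'd': index 1 in ['e', 'd', 'c', 'b'] -> ['d', 'e', 'c', 'b']
'b': index 3 in ['d', 'e', 'c', 'b'] -> ['b', 'd', 'e', 'c']
'd': index 1 in ['b', 'd', 'e', 'c'] -> ['d', 'b', 'e', 'c']


Output: [1, 3, 0, 0, 1, 3, 2, 1, 3, 1]


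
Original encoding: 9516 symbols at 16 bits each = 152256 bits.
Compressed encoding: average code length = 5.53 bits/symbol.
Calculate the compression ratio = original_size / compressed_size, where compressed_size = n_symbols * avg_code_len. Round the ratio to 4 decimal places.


original_size = n_symbols * orig_bits = 9516 * 16 = 152256 bits
compressed_size = n_symbols * avg_code_len = 9516 * 5.53 = 52623.48 bits
ratio = original_size / compressed_size = 152256 / 52623.48 = 2.8933

Compression ratio = 2.8933


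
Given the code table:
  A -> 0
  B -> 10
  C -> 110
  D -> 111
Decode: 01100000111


Decoding:
0 -> A
110 -> C
0 -> A
0 -> A
0 -> A
0 -> A
111 -> D


Result: ACAAAAD


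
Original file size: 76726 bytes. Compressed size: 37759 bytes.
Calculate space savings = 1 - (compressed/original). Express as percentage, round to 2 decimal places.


ratio = compressed/original = 37759/76726 = 0.492128
savings = 1 - ratio = 1 - 0.492128 = 0.507872
as a percentage: 0.507872 * 100 = 50.79%

Space savings = 1 - 37759/76726 = 50.79%


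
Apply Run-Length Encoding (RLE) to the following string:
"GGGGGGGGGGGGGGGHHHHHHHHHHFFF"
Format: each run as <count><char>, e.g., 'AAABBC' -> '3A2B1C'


Scanning runs left to right:
  i=0: run of 'G' x 15 -> '15G'
  i=15: run of 'H' x 10 -> '10H'
  i=25: run of 'F' x 3 -> '3F'

RLE = 15G10H3F


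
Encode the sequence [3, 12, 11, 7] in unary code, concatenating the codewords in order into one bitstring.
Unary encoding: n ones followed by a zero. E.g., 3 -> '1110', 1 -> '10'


Encode each number as n ones followed by a terminating 0:
  3 -> 1110 (4 bits)
  12 -> 1111111111110 (13 bits)
  11 -> 111111111110 (12 bits)
  7 -> 11111110 (8 bits)
Total length = 4 + 13 + 12 + 8 = 37 bits.

Unary([3, 12, 11, 7]) = 1110111111111111011111111111011111110 (37 bits)


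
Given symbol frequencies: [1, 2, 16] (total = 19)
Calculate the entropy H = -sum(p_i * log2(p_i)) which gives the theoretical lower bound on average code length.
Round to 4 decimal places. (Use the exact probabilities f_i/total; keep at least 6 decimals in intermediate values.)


Per-symbol terms -p_i * log2(p_i) with p_i = f_i/19:
  p = 1/19 = 0.052632: log2(p) = -4.247928, -p*log2(p) = 0.223575
  p = 2/19 = 0.105263: log2(p) = -3.247928, -p*log2(p) = 0.341887
  p = 16/19 = 0.842105: log2(p) = -0.247928, -p*log2(p) = 0.208781
H = 0.223575 + 0.341887 + 0.208781 = 0.774243

H = 0.7742 bits/symbol


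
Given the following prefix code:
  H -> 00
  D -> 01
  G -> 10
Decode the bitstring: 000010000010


Decoding step by step:
Bits 00 -> H
Bits 00 -> H
Bits 10 -> G
Bits 00 -> H
Bits 00 -> H
Bits 10 -> G


Decoded message: HHGHHG


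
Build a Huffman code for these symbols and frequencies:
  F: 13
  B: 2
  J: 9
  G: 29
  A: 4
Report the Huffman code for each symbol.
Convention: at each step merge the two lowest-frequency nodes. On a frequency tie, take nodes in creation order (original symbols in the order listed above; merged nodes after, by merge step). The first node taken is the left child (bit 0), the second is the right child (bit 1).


Huffman tree construction:
Step 1: Merge B(2) + A(4) = 6
Step 2: Merge (B+A)(6) + J(9) = 15
Step 3: Merge F(13) + ((B+A)+J)(15) = 28
Step 4: Merge (F+((B+A)+J))(28) + G(29) = 57
Read each symbol's code off the tree from the root (left child = 0, right child = 1).

Codes:
  F: 00 (length 2)
  B: 0100 (length 4)
  J: 011 (length 3)
  G: 1 (length 1)
  A: 0101 (length 4)
Average code length: 106/57 = 1.8596 bits/symbol


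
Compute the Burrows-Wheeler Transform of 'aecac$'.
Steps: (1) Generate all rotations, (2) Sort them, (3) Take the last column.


Rotations (sorted):
  0: $aecac -> last char: c
  1: ac$aec -> last char: c
  2: aecac$ -> last char: $
  3: c$aeca -> last char: a
  4: cac$ae -> last char: e
  5: ecac$a -> last char: a


BWT = cc$aea


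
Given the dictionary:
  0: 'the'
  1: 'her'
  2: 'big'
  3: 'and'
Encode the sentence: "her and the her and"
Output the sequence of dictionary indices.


Look up each word in the dictionary:
  'her' -> 1
  'and' -> 3
  'the' -> 0
  'her' -> 1
  'and' -> 3

Encoded: [1, 3, 0, 1, 3]


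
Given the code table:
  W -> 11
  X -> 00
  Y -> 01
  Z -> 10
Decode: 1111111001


Decoding:
11 -> W
11 -> W
11 -> W
10 -> Z
01 -> Y


Result: WWWZY


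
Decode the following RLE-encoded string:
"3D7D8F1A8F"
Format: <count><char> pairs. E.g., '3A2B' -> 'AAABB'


Expanding each <count><char> pair:
  3D -> 'DDD'
  7D -> 'DDDDDDD'
  8F -> 'FFFFFFFF'
  1A -> 'A'
  8F -> 'FFFFFFFF'

Decoded = DDDDDDDDDDFFFFFFFFAFFFFFFFF


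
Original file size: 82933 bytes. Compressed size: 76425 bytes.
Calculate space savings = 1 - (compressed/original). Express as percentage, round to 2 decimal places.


ratio = compressed/original = 76425/82933 = 0.921527
savings = 1 - ratio = 1 - 0.921527 = 0.078473
as a percentage: 0.078473 * 100 = 7.85%

Space savings = 1 - 76425/82933 = 7.85%


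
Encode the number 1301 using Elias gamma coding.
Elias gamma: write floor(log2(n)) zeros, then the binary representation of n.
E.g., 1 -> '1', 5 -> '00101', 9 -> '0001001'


num_bits = floor(log2(1301)) + 1 = 11
leading_zeros = num_bits - 1 = 10
binary(1301) = 10100010101

Elias gamma(1301) = '0000000000' + '10100010101' = 000000000010100010101 (21 bits)


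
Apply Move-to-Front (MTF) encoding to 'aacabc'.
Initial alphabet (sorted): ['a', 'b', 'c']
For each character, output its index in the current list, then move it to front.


MTF encoding:
'a': index 0 in ['a', 'b', 'c'] -> ['a', 'b', 'c']
'a': index 0 in ['a', 'b', 'c'] -> ['a', 'b', 'c']
'c': index 2 in ['a', 'b', 'c'] -> ['c', 'a', 'b']
'a': index 1 in ['c', 'a', 'b'] -> ['a', 'c', 'b']
'b': index 2 in ['a', 'c', 'b'] -> ['b', 'a', 'c']
'c': index 2 in ['b', 'a', 'c'] -> ['c', 'b', 'a']


Output: [0, 0, 2, 1, 2, 2]


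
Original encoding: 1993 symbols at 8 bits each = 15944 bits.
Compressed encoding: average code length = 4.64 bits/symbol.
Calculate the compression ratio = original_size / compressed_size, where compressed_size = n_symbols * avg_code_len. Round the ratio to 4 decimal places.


original_size = n_symbols * orig_bits = 1993 * 8 = 15944 bits
compressed_size = n_symbols * avg_code_len = 1993 * 4.64 = 9247.52 bits
ratio = original_size / compressed_size = 15944 / 9247.52 = 1.7241

Compression ratio = 1.7241


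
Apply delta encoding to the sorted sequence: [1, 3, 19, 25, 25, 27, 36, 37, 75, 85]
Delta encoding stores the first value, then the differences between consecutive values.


First value: 1
Deltas:
  3 - 1 = 2
  19 - 3 = 16
  25 - 19 = 6
  25 - 25 = 0
  27 - 25 = 2
  36 - 27 = 9
  37 - 36 = 1
  75 - 37 = 38
  85 - 75 = 10


Delta encoded: [1, 2, 16, 6, 0, 2, 9, 1, 38, 10]


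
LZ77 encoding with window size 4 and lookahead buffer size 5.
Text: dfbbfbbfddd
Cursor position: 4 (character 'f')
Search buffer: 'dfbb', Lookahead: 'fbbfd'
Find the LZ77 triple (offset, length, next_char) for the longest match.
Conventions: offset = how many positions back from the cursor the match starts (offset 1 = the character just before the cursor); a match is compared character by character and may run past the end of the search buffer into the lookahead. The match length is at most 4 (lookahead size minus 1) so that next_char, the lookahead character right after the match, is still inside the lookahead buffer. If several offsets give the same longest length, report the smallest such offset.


Try each offset into the search buffer:
  offset=1 (pos 3, char 'b'): match length 0
  offset=2 (pos 2, char 'b'): match length 0
  offset=3 (pos 1, char 'f'): match length 4
  offset=4 (pos 0, char 'd'): match length 0
Longest match has length 4 at offset 3.
next_char = character at position 4 + 4 = 8 -> 'd'

Best match: offset=3, length=4 (matching 'fbbf' starting at position 1)
LZ77 triple: (3, 4, 'd')


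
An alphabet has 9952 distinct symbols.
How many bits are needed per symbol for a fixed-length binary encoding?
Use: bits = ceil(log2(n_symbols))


log2(9952) = 13.2808
Bracket: 2^13 = 8192 < 9952 <= 2^14 = 16384
So ceil(log2(9952)) = 14

bits = ceil(log2(9952)) = ceil(13.2808) = 14 bits


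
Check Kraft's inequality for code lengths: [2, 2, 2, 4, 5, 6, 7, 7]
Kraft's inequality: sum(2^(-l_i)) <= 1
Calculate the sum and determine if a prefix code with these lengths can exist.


Sum = 2^(-2) + 2^(-2) + 2^(-2) + 2^(-4) + 2^(-5) + 2^(-6) + 2^(-7) + 2^(-7)
    = 0.25 + 0.25 + 0.25 + 0.0625 + 0.03125 + 0.015625 + 0.0078125 + 0.0078125
    = 112/128 = 0.875
Since 0.875 <= 1, Kraft's inequality IS satisfied.
A prefix code with these lengths CAN exist.

Kraft sum = 0.875. Satisfied.


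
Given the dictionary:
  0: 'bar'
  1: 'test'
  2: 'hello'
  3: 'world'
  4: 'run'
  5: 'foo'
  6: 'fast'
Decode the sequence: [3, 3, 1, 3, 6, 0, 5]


Look up each index in the dictionary:
  3 -> 'world'
  3 -> 'world'
  1 -> 'test'
  3 -> 'world'
  6 -> 'fast'
  0 -> 'bar'
  5 -> 'foo'

Decoded: "world world test world fast bar foo"


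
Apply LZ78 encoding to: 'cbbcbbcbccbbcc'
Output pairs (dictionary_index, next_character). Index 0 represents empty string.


LZ78 encoding steps:
Dictionary: {0: ''}
Step 1: w='' (idx 0), next='c' -> output (0, 'c'), add 'c' as idx 1
Step 2: w='' (idx 0), next='b' -> output (0, 'b'), add 'b' as idx 2
Step 3: w='b' (idx 2), next='c' -> output (2, 'c'), add 'bc' as idx 3
Step 4: w='b' (idx 2), next='b' -> output (2, 'b'), add 'bb' as idx 4
Step 5: w='c' (idx 1), next='b' -> output (1, 'b'), add 'cb' as idx 5
Step 6: w='c' (idx 1), next='c' -> output (1, 'c'), add 'cc' as idx 6
Step 7: w='bb' (idx 4), next='c' -> output (4, 'c'), add 'bbc' as idx 7
Step 8: w='c' (idx 1), end of input -> output (1, '')


Encoded: [(0, 'c'), (0, 'b'), (2, 'c'), (2, 'b'), (1, 'b'), (1, 'c'), (4, 'c'), (1, '')]


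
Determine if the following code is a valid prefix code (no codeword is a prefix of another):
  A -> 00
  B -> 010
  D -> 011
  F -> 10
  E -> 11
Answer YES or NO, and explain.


Checking each pair (does one codeword prefix another?):
  A='00' vs B='010': no prefix
  A='00' vs D='011': no prefix
  A='00' vs F='10': no prefix
  A='00' vs E='11': no prefix
  B='010' vs A='00': no prefix
  B='010' vs D='011': no prefix
  B='010' vs F='10': no prefix
  B='010' vs E='11': no prefix
  D='011' vs A='00': no prefix
  D='011' vs B='010': no prefix
  D='011' vs F='10': no prefix
  D='011' vs E='11': no prefix
  F='10' vs A='00': no prefix
  F='10' vs B='010': no prefix
  F='10' vs D='011': no prefix
  F='10' vs E='11': no prefix
  E='11' vs A='00': no prefix
  E='11' vs B='010': no prefix
  E='11' vs D='011': no prefix
  E='11' vs F='10': no prefix
No violation found over all pairs.

YES -- this is a valid prefix code. No codeword is a prefix of any other codeword.


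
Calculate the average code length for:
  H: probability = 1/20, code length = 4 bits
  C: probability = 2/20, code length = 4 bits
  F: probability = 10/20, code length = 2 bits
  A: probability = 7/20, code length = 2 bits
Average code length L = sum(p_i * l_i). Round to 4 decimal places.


Weighted contributions p_i * l_i:
  H: (1/20) * 4 = 4/20
  C: (2/20) * 4 = 8/20
  F: (10/20) * 2 = 20/20
  A: (7/20) * 2 = 14/20
Sum = (4 + 8 + 20 + 14)/20 = 46/20

L = 46/20 = 2.3000 bits/symbol


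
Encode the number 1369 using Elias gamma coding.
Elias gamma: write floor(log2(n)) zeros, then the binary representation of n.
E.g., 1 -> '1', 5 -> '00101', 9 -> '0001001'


num_bits = floor(log2(1369)) + 1 = 11
leading_zeros = num_bits - 1 = 10
binary(1369) = 10101011001

Elias gamma(1369) = '0000000000' + '10101011001' = 000000000010101011001 (21 bits)


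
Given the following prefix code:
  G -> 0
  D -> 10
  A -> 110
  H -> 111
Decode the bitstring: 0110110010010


Decoding step by step:
Bits 0 -> G
Bits 110 -> A
Bits 110 -> A
Bits 0 -> G
Bits 10 -> D
Bits 0 -> G
Bits 10 -> D


Decoded message: GAAGDGD


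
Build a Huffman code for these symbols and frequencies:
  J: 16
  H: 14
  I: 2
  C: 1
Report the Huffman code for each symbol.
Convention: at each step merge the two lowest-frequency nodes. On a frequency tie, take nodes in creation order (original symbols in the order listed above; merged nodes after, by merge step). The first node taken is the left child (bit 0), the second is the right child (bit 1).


Huffman tree construction:
Step 1: Merge C(1) + I(2) = 3
Step 2: Merge (C+I)(3) + H(14) = 17
Step 3: Merge J(16) + ((C+I)+H)(17) = 33
Read each symbol's code off the tree from the root (left child = 0, right child = 1).

Codes:
  J: 0 (length 1)
  H: 11 (length 2)
  I: 101 (length 3)
  C: 100 (length 3)
Average code length: 53/33 = 1.6061 bits/symbol


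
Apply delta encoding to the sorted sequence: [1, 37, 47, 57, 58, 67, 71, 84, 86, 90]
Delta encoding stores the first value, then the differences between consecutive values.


First value: 1
Deltas:
  37 - 1 = 36
  47 - 37 = 10
  57 - 47 = 10
  58 - 57 = 1
  67 - 58 = 9
  71 - 67 = 4
  84 - 71 = 13
  86 - 84 = 2
  90 - 86 = 4


Delta encoded: [1, 36, 10, 10, 1, 9, 4, 13, 2, 4]


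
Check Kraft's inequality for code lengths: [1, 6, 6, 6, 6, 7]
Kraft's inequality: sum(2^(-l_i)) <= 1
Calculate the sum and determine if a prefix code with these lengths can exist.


Sum = 2^(-1) + 2^(-6) + 2^(-6) + 2^(-6) + 2^(-6) + 2^(-7)
    = 0.5 + 0.015625 + 0.015625 + 0.015625 + 0.015625 + 0.0078125
    = 73/128 = 0.5703125
Since 0.5703125 <= 1, Kraft's inequality IS satisfied.
A prefix code with these lengths CAN exist.

Kraft sum = 0.5703125. Satisfied.


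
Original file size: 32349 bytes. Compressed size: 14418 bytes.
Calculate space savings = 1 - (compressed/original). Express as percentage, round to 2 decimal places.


ratio = compressed/original = 14418/32349 = 0.445702
savings = 1 - ratio = 1 - 0.445702 = 0.554298
as a percentage: 0.554298 * 100 = 55.43%

Space savings = 1 - 14418/32349 = 55.43%


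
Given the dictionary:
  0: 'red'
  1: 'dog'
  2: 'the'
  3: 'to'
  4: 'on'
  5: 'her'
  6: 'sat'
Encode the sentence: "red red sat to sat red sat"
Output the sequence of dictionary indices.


Look up each word in the dictionary:
  'red' -> 0
  'red' -> 0
  'sat' -> 6
  'to' -> 3
  'sat' -> 6
  'red' -> 0
  'sat' -> 6

Encoded: [0, 0, 6, 3, 6, 0, 6]


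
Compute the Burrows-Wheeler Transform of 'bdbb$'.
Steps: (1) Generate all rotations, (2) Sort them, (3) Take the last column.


Rotations (sorted):
  0: $bdbb -> last char: b
  1: b$bdb -> last char: b
  2: bb$bd -> last char: d
  3: bdbb$ -> last char: $
  4: dbb$b -> last char: b


BWT = bbd$b


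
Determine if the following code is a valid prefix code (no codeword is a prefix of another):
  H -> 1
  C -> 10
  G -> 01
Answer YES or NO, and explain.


Checking each pair (does one codeword prefix another?):
  H='1' vs C='10': prefix -- VIOLATION

NO -- this is NOT a valid prefix code. H (1) is a prefix of C (10).


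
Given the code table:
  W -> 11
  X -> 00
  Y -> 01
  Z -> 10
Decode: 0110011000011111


Decoding:
01 -> Y
10 -> Z
01 -> Y
10 -> Z
00 -> X
01 -> Y
11 -> W
11 -> W


Result: YZYZXYWW


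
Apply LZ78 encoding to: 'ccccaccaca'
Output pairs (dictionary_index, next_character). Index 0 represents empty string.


LZ78 encoding steps:
Dictionary: {0: ''}
Step 1: w='' (idx 0), next='c' -> output (0, 'c'), add 'c' as idx 1
Step 2: w='c' (idx 1), next='c' -> output (1, 'c'), add 'cc' as idx 2
Step 3: w='c' (idx 1), next='a' -> output (1, 'a'), add 'ca' as idx 3
Step 4: w='cc' (idx 2), next='a' -> output (2, 'a'), add 'cca' as idx 4
Step 5: w='ca' (idx 3), end of input -> output (3, '')


Encoded: [(0, 'c'), (1, 'c'), (1, 'a'), (2, 'a'), (3, '')]


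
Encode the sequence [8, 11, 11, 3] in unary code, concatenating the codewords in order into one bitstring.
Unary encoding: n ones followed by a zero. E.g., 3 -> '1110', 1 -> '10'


Encode each number as n ones followed by a terminating 0:
  8 -> 111111110 (9 bits)
  11 -> 111111111110 (12 bits)
  11 -> 111111111110 (12 bits)
  3 -> 1110 (4 bits)
Total length = 9 + 12 + 12 + 4 = 37 bits.

Unary([8, 11, 11, 3]) = 1111111101111111111101111111111101110 (37 bits)


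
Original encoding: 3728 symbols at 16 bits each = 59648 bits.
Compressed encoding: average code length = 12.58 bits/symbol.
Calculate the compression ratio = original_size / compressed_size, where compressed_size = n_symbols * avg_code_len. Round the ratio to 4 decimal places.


original_size = n_symbols * orig_bits = 3728 * 16 = 59648 bits
compressed_size = n_symbols * avg_code_len = 3728 * 12.58 = 46898.24 bits
ratio = original_size / compressed_size = 59648 / 46898.24 = 1.2719

Compression ratio = 1.2719


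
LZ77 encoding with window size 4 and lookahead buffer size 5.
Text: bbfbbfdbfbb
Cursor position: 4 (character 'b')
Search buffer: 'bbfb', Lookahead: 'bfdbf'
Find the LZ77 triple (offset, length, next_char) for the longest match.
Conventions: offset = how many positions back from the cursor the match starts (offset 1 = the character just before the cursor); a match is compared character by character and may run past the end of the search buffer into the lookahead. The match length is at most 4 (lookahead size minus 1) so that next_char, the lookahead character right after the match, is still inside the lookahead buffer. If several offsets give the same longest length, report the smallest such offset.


Try each offset into the search buffer:
  offset=1 (pos 3, char 'b'): match length 1
  offset=2 (pos 2, char 'f'): match length 0
  offset=3 (pos 1, char 'b'): match length 2
  offset=4 (pos 0, char 'b'): match length 1
Longest match has length 2 at offset 3.
next_char = character at position 4 + 2 = 6 -> 'd'

Best match: offset=3, length=2 (matching 'bf' starting at position 1)
LZ77 triple: (3, 2, 'd')


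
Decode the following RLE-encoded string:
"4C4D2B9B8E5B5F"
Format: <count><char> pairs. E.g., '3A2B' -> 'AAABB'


Expanding each <count><char> pair:
  4C -> 'CCCC'
  4D -> 'DDDD'
  2B -> 'BB'
  9B -> 'BBBBBBBBB'
  8E -> 'EEEEEEEE'
  5B -> 'BBBBB'
  5F -> 'FFFFF'

Decoded = CCCCDDDDBBBBBBBBBBBEEEEEEEEBBBBBFFFFF


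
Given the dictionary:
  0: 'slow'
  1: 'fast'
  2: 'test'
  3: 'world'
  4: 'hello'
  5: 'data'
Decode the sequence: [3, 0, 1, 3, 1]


Look up each index in the dictionary:
  3 -> 'world'
  0 -> 'slow'
  1 -> 'fast'
  3 -> 'world'
  1 -> 'fast'

Decoded: "world slow fast world fast"


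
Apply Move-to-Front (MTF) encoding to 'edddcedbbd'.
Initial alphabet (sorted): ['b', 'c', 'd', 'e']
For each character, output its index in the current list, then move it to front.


MTF encoding:
'e': index 3 in ['b', 'c', 'd', 'e'] -> ['e', 'b', 'c', 'd']
'd': index 3 in ['e', 'b', 'c', 'd'] -> ['d', 'e', 'b', 'c']
'd': index 0 in ['d', 'e', 'b', 'c'] -> ['d', 'e', 'b', 'c']
'd': index 0 in ['d', 'e', 'b', 'c'] -> ['d', 'e', 'b', 'c']
'c': index 3 in ['d', 'e', 'b', 'c'] -> ['c', 'd', 'e', 'b']
'e': index 2 in ['c', 'd', 'e', 'b'] -> ['e', 'c', 'd', 'b']
'd': index 2 in ['e', 'c', 'd', 'b'] -> ['d', 'e', 'c', 'b']
'b': index 3 in ['d', 'e', 'c', 'b'] -> ['b', 'd', 'e', 'c']
'b': index 0 in ['b', 'd', 'e', 'c'] -> ['b', 'd', 'e', 'c']
'd': index 1 in ['b', 'd', 'e', 'c'] -> ['d', 'b', 'e', 'c']


Output: [3, 3, 0, 0, 3, 2, 2, 3, 0, 1]


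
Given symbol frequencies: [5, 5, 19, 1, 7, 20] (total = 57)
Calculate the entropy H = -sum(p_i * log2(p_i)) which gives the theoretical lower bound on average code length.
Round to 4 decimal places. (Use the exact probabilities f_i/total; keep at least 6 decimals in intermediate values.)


Per-symbol terms -p_i * log2(p_i) with p_i = f_i/57:
  p = 5/57 = 0.087719: log2(p) = -3.510962, -p*log2(p) = 0.307979
  p = 5/57 = 0.087719: log2(p) = -3.510962, -p*log2(p) = 0.307979
  p = 19/57 = 0.333333: log2(p) = -1.584963, -p*log2(p) = 0.528321
  p = 1/57 = 0.017544: log2(p) = -5.832890, -p*log2(p) = 0.102331
  p = 7/57 = 0.122807: log2(p) = -3.025535, -p*log2(p) = 0.371557
  p = 20/57 = 0.350877: log2(p) = -1.510962, -p*log2(p) = 0.530162
H = 0.307979 + 0.307979 + 0.528321 + 0.102331 + 0.371557 + 0.530162 = 2.148329

H = 2.1483 bits/symbol


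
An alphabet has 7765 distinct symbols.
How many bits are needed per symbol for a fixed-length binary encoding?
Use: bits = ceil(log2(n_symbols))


log2(7765) = 12.9228
Bracket: 2^12 = 4096 < 7765 <= 2^13 = 8192
So ceil(log2(7765)) = 13

bits = ceil(log2(7765)) = ceil(12.9228) = 13 bits


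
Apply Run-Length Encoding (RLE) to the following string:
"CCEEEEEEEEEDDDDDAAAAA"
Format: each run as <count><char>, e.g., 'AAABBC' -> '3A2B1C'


Scanning runs left to right:
  i=0: run of 'C' x 2 -> '2C'
  i=2: run of 'E' x 9 -> '9E'
  i=11: run of 'D' x 5 -> '5D'
  i=16: run of 'A' x 5 -> '5A'

RLE = 2C9E5D5A


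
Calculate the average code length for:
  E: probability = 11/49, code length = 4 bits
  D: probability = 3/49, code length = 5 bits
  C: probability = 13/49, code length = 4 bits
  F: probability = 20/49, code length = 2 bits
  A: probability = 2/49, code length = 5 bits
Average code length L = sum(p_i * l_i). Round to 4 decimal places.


Weighted contributions p_i * l_i:
  E: (11/49) * 4 = 44/49
  D: (3/49) * 5 = 15/49
  C: (13/49) * 4 = 52/49
  F: (20/49) * 2 = 40/49
  A: (2/49) * 5 = 10/49
Sum = (44 + 15 + 52 + 40 + 10)/49 = 161/49

L = 161/49 = 3.2857 bits/symbol


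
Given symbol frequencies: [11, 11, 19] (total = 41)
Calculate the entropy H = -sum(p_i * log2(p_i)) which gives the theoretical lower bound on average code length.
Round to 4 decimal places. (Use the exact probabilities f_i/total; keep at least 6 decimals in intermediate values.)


Per-symbol terms -p_i * log2(p_i) with p_i = f_i/41:
  p = 11/41 = 0.268293: log2(p) = -1.898120, -p*log2(p) = 0.509252
  p = 11/41 = 0.268293: log2(p) = -1.898120, -p*log2(p) = 0.509252
  p = 19/41 = 0.463415: log2(p) = -1.109624, -p*log2(p) = 0.514216
H = 0.509252 + 0.509252 + 0.514216 = 1.532720

H = 1.5327 bits/symbol


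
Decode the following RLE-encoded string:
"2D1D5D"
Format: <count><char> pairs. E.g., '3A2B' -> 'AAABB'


Expanding each <count><char> pair:
  2D -> 'DD'
  1D -> 'D'
  5D -> 'DDDDD'

Decoded = DDDDDDDD


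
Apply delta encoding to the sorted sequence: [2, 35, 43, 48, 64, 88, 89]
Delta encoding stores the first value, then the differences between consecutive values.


First value: 2
Deltas:
  35 - 2 = 33
  43 - 35 = 8
  48 - 43 = 5
  64 - 48 = 16
  88 - 64 = 24
  89 - 88 = 1


Delta encoded: [2, 33, 8, 5, 16, 24, 1]


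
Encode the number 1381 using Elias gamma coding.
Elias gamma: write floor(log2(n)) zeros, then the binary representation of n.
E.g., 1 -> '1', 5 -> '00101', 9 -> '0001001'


num_bits = floor(log2(1381)) + 1 = 11
leading_zeros = num_bits - 1 = 10
binary(1381) = 10101100101

Elias gamma(1381) = '0000000000' + '10101100101' = 000000000010101100101 (21 bits)


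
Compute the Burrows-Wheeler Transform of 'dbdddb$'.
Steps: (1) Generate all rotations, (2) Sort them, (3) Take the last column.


Rotations (sorted):
  0: $dbdddb -> last char: b
  1: b$dbddd -> last char: d
  2: bdddb$d -> last char: d
  3: db$dbdd -> last char: d
  4: dbdddb$ -> last char: $
  5: ddb$dbd -> last char: d
  6: dddb$db -> last char: b


BWT = bddd$db


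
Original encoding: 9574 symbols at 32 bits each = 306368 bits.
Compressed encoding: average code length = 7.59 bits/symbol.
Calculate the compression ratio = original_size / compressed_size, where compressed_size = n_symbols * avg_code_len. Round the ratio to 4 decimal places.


original_size = n_symbols * orig_bits = 9574 * 32 = 306368 bits
compressed_size = n_symbols * avg_code_len = 9574 * 7.59 = 72666.66 bits
ratio = original_size / compressed_size = 306368 / 72666.66 = 4.2161

Compression ratio = 4.2161


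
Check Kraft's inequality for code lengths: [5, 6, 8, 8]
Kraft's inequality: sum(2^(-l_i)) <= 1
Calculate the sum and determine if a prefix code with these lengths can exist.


Sum = 2^(-5) + 2^(-6) + 2^(-8) + 2^(-8)
    = 0.03125 + 0.015625 + 0.00390625 + 0.00390625
    = 14/256 = 0.0546875
Since 0.0546875 <= 1, Kraft's inequality IS satisfied.
A prefix code with these lengths CAN exist.

Kraft sum = 0.0546875. Satisfied.


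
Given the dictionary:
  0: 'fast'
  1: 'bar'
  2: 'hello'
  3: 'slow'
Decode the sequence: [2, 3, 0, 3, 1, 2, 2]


Look up each index in the dictionary:
  2 -> 'hello'
  3 -> 'slow'
  0 -> 'fast'
  3 -> 'slow'
  1 -> 'bar'
  2 -> 'hello'
  2 -> 'hello'

Decoded: "hello slow fast slow bar hello hello"


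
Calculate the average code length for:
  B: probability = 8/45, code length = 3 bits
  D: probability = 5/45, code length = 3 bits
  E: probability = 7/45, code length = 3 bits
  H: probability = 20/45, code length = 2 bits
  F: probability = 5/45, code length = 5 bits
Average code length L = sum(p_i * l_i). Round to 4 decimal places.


Weighted contributions p_i * l_i:
  B: (8/45) * 3 = 24/45
  D: (5/45) * 3 = 15/45
  E: (7/45) * 3 = 21/45
  H: (20/45) * 2 = 40/45
  F: (5/45) * 5 = 25/45
Sum = (24 + 15 + 21 + 40 + 25)/45 = 125/45

L = 125/45 = 2.7778 bits/symbol


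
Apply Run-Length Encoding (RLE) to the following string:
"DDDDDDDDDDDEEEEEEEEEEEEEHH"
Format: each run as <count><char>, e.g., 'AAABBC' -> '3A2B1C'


Scanning runs left to right:
  i=0: run of 'D' x 11 -> '11D'
  i=11: run of 'E' x 13 -> '13E'
  i=24: run of 'H' x 2 -> '2H'

RLE = 11D13E2H


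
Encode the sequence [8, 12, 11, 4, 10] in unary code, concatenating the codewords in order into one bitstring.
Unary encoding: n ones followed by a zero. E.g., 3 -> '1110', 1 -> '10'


Encode each number as n ones followed by a terminating 0:
  8 -> 111111110 (9 bits)
  12 -> 1111111111110 (13 bits)
  11 -> 111111111110 (12 bits)
  4 -> 11110 (5 bits)
  10 -> 11111111110 (11 bits)
Total length = 9 + 13 + 12 + 5 + 11 = 50 bits.

Unary([8, 12, 11, 4, 10]) = 11111111011111111111101111111111101111011111111110 (50 bits)


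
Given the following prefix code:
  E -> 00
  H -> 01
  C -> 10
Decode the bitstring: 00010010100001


Decoding step by step:
Bits 00 -> E
Bits 01 -> H
Bits 00 -> E
Bits 10 -> C
Bits 10 -> C
Bits 00 -> E
Bits 01 -> H


Decoded message: EHECCEH


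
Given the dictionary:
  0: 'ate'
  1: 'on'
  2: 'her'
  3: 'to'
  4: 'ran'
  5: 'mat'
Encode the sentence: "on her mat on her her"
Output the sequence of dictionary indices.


Look up each word in the dictionary:
  'on' -> 1
  'her' -> 2
  'mat' -> 5
  'on' -> 1
  'her' -> 2
  'her' -> 2

Encoded: [1, 2, 5, 1, 2, 2]


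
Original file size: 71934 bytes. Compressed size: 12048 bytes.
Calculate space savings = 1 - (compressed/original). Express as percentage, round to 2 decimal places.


ratio = compressed/original = 12048/71934 = 0.167487
savings = 1 - ratio = 1 - 0.167487 = 0.832513
as a percentage: 0.832513 * 100 = 83.25%

Space savings = 1 - 12048/71934 = 83.25%


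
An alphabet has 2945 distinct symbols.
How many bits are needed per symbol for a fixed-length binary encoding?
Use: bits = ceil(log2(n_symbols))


log2(2945) = 11.5241
Bracket: 2^11 = 2048 < 2945 <= 2^12 = 4096
So ceil(log2(2945)) = 12

bits = ceil(log2(2945)) = ceil(11.5241) = 12 bits


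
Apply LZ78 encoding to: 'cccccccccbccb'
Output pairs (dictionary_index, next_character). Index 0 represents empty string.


LZ78 encoding steps:
Dictionary: {0: ''}
Step 1: w='' (idx 0), next='c' -> output (0, 'c'), add 'c' as idx 1
Step 2: w='c' (idx 1), next='c' -> output (1, 'c'), add 'cc' as idx 2
Step 3: w='cc' (idx 2), next='c' -> output (2, 'c'), add 'ccc' as idx 3
Step 4: w='ccc' (idx 3), next='b' -> output (3, 'b'), add 'cccb' as idx 4
Step 5: w='cc' (idx 2), next='b' -> output (2, 'b'), add 'ccb' as idx 5


Encoded: [(0, 'c'), (1, 'c'), (2, 'c'), (3, 'b'), (2, 'b')]


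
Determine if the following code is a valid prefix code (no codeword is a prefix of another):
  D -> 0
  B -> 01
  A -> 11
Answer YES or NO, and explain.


Checking each pair (does one codeword prefix another?):
  D='0' vs B='01': prefix -- VIOLATION

NO -- this is NOT a valid prefix code. D (0) is a prefix of B (01).


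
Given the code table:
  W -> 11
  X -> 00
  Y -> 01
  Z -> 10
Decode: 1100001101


Decoding:
11 -> W
00 -> X
00 -> X
11 -> W
01 -> Y


Result: WXXWY


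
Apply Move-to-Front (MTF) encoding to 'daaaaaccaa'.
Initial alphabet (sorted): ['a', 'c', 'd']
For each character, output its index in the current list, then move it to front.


MTF encoding:
'd': index 2 in ['a', 'c', 'd'] -> ['d', 'a', 'c']
'a': index 1 in ['d', 'a', 'c'] -> ['a', 'd', 'c']
'a': index 0 in ['a', 'd', 'c'] -> ['a', 'd', 'c']
'a': index 0 in ['a', 'd', 'c'] -> ['a', 'd', 'c']
'a': index 0 in ['a', 'd', 'c'] -> ['a', 'd', 'c']
'a': index 0 in ['a', 'd', 'c'] -> ['a', 'd', 'c']
'c': index 2 in ['a', 'd', 'c'] -> ['c', 'a', 'd']
'c': index 0 in ['c', 'a', 'd'] -> ['c', 'a', 'd']
'a': index 1 in ['c', 'a', 'd'] -> ['a', 'c', 'd']
'a': index 0 in ['a', 'c', 'd'] -> ['a', 'c', 'd']


Output: [2, 1, 0, 0, 0, 0, 2, 0, 1, 0]


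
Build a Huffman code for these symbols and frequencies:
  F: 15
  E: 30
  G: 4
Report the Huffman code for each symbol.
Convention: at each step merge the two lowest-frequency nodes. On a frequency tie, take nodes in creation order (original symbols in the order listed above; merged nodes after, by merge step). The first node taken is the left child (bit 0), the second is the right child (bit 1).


Huffman tree construction:
Step 1: Merge G(4) + F(15) = 19
Step 2: Merge (G+F)(19) + E(30) = 49
Read each symbol's code off the tree from the root (left child = 0, right child = 1).

Codes:
  F: 01 (length 2)
  E: 1 (length 1)
  G: 00 (length 2)
Average code length: 68/49 = 1.3878 bits/symbol


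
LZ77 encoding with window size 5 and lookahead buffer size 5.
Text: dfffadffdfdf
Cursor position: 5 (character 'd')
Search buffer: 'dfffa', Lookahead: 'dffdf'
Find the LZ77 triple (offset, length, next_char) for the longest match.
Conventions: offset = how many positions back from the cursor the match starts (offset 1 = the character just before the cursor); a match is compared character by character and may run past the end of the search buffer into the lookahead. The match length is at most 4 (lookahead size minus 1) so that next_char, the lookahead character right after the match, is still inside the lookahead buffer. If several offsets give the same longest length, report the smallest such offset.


Try each offset into the search buffer:
  offset=1 (pos 4, char 'a'): match length 0
  offset=2 (pos 3, char 'f'): match length 0
  offset=3 (pos 2, char 'f'): match length 0
  offset=4 (pos 1, char 'f'): match length 0
  offset=5 (pos 0, char 'd'): match length 3
Longest match has length 3 at offset 5.
next_char = character at position 5 + 3 = 8 -> 'd'

Best match: offset=5, length=3 (matching 'dff' starting at position 0)
LZ77 triple: (5, 3, 'd')


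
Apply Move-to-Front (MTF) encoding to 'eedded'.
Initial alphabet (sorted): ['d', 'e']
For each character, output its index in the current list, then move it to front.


MTF encoding:
'e': index 1 in ['d', 'e'] -> ['e', 'd']
'e': index 0 in ['e', 'd'] -> ['e', 'd']
'd': index 1 in ['e', 'd'] -> ['d', 'e']
'd': index 0 in ['d', 'e'] -> ['d', 'e']
'e': index 1 in ['d', 'e'] -> ['e', 'd']
'd': index 1 in ['e', 'd'] -> ['d', 'e']


Output: [1, 0, 1, 0, 1, 1]


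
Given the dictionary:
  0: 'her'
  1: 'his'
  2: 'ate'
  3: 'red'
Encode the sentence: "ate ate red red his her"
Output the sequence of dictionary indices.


Look up each word in the dictionary:
  'ate' -> 2
  'ate' -> 2
  'red' -> 3
  'red' -> 3
  'his' -> 1
  'her' -> 0

Encoded: [2, 2, 3, 3, 1, 0]


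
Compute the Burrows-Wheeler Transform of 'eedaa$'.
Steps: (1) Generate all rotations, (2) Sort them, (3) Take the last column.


Rotations (sorted):
  0: $eedaa -> last char: a
  1: a$eeda -> last char: a
  2: aa$eed -> last char: d
  3: daa$ee -> last char: e
  4: edaa$e -> last char: e
  5: eedaa$ -> last char: $


BWT = aadee$


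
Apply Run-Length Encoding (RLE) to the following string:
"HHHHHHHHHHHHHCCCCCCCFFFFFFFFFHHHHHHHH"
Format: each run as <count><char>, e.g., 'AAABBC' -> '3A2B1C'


Scanning runs left to right:
  i=0: run of 'H' x 13 -> '13H'
  i=13: run of 'C' x 7 -> '7C'
  i=20: run of 'F' x 9 -> '9F'
  i=29: run of 'H' x 8 -> '8H'

RLE = 13H7C9F8H


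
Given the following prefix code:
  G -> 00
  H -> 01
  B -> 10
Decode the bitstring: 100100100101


Decoding step by step:
Bits 10 -> B
Bits 01 -> H
Bits 00 -> G
Bits 10 -> B
Bits 01 -> H
Bits 01 -> H


Decoded message: BHGBHH


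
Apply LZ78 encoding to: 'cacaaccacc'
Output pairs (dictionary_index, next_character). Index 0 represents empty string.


LZ78 encoding steps:
Dictionary: {0: ''}
Step 1: w='' (idx 0), next='c' -> output (0, 'c'), add 'c' as idx 1
Step 2: w='' (idx 0), next='a' -> output (0, 'a'), add 'a' as idx 2
Step 3: w='c' (idx 1), next='a' -> output (1, 'a'), add 'ca' as idx 3
Step 4: w='a' (idx 2), next='c' -> output (2, 'c'), add 'ac' as idx 4
Step 5: w='ca' (idx 3), next='c' -> output (3, 'c'), add 'cac' as idx 5
Step 6: w='c' (idx 1), end of input -> output (1, '')


Encoded: [(0, 'c'), (0, 'a'), (1, 'a'), (2, 'c'), (3, 'c'), (1, '')]


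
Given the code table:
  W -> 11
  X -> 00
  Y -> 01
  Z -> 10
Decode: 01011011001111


Decoding:
01 -> Y
01 -> Y
10 -> Z
11 -> W
00 -> X
11 -> W
11 -> W


Result: YYZWXWW


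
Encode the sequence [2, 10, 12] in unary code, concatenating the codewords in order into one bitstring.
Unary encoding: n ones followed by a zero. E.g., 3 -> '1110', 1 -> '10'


Encode each number as n ones followed by a terminating 0:
  2 -> 110 (3 bits)
  10 -> 11111111110 (11 bits)
  12 -> 1111111111110 (13 bits)
Total length = 3 + 11 + 13 = 27 bits.

Unary([2, 10, 12]) = 110111111111101111111111110 (27 bits)


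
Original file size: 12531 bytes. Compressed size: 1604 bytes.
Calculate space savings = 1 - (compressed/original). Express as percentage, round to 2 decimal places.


ratio = compressed/original = 1604/12531 = 0.128003
savings = 1 - ratio = 1 - 0.128003 = 0.871997
as a percentage: 0.871997 * 100 = 87.2%

Space savings = 1 - 1604/12531 = 87.2%


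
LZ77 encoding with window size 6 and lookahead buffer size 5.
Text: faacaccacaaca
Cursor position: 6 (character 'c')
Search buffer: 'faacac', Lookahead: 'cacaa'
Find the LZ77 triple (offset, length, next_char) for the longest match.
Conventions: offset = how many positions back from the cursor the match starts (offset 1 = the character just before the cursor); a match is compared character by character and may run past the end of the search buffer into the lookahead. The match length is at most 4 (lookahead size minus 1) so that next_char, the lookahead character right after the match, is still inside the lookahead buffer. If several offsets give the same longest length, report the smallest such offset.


Try each offset into the search buffer:
  offset=1 (pos 5, char 'c'): match length 1
  offset=2 (pos 4, char 'a'): match length 0
  offset=3 (pos 3, char 'c'): match length 3
  offset=4 (pos 2, char 'a'): match length 0
  offset=5 (pos 1, char 'a'): match length 0
  offset=6 (pos 0, char 'f'): match length 0
Longest match has length 3 at offset 3.
next_char = character at position 6 + 3 = 9 -> 'a'

Best match: offset=3, length=3 (matching 'cac' starting at position 3)
LZ77 triple: (3, 3, 'a')


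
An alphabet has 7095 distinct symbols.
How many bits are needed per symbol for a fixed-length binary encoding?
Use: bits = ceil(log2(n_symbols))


log2(7095) = 12.7926
Bracket: 2^12 = 4096 < 7095 <= 2^13 = 8192
So ceil(log2(7095)) = 13

bits = ceil(log2(7095)) = ceil(12.7926) = 13 bits


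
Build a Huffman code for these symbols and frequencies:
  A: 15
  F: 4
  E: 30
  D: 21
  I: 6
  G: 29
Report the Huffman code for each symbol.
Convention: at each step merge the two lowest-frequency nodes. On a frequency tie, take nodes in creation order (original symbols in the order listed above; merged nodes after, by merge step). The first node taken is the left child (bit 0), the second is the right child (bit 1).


Huffman tree construction:
Step 1: Merge F(4) + I(6) = 10
Step 2: Merge (F+I)(10) + A(15) = 25
Step 3: Merge D(21) + ((F+I)+A)(25) = 46
Step 4: Merge G(29) + E(30) = 59
Step 5: Merge (D+((F+I)+A))(46) + (G+E)(59) = 105
Read each symbol's code off the tree from the root (left child = 0, right child = 1).

Codes:
  A: 011 (length 3)
  F: 0100 (length 4)
  E: 11 (length 2)
  D: 00 (length 2)
  I: 0101 (length 4)
  G: 10 (length 2)
Average code length: 245/105 = 2.3333 bits/symbol
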